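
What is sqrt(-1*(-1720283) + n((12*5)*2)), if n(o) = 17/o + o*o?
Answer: sqrt(6244859310)/60 ≈ 1317.1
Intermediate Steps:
n(o) = o**2 + 17/o (n(o) = 17/o + o**2 = o**2 + 17/o)
sqrt(-1*(-1720283) + n((12*5)*2)) = sqrt(-1*(-1720283) + (17 + ((12*5)*2)**3)/(((12*5)*2))) = sqrt(1720283 + (17 + (60*2)**3)/((60*2))) = sqrt(1720283 + (17 + 120**3)/120) = sqrt(1720283 + (17 + 1728000)/120) = sqrt(1720283 + (1/120)*1728017) = sqrt(1720283 + 1728017/120) = sqrt(208161977/120) = sqrt(6244859310)/60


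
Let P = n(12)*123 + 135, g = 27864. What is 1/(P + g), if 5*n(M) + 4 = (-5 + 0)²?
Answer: 5/142578 ≈ 3.5069e-5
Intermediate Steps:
n(M) = 21/5 (n(M) = -⅘ + (-5 + 0)²/5 = -⅘ + (⅕)*(-5)² = -⅘ + (⅕)*25 = -⅘ + 5 = 21/5)
P = 3258/5 (P = (21/5)*123 + 135 = 2583/5 + 135 = 3258/5 ≈ 651.60)
1/(P + g) = 1/(3258/5 + 27864) = 1/(142578/5) = 5/142578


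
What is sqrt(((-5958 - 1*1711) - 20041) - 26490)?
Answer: 10*I*sqrt(542) ≈ 232.81*I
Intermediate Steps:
sqrt(((-5958 - 1*1711) - 20041) - 26490) = sqrt(((-5958 - 1711) - 20041) - 26490) = sqrt((-7669 - 20041) - 26490) = sqrt(-27710 - 26490) = sqrt(-54200) = 10*I*sqrt(542)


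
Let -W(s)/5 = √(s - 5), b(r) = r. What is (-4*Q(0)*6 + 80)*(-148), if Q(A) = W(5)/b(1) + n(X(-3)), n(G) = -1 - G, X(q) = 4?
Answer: -29600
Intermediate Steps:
W(s) = -5*√(-5 + s) (W(s) = -5*√(s - 5) = -5*√(-5 + s))
Q(A) = -5 (Q(A) = -5*√(-5 + 5)/1 + (-1 - 1*4) = -5*√0*1 + (-1 - 4) = -5*0*1 - 5 = 0*1 - 5 = 0 - 5 = -5)
(-4*Q(0)*6 + 80)*(-148) = (-4*(-5)*6 + 80)*(-148) = (20*6 + 80)*(-148) = (120 + 80)*(-148) = 200*(-148) = -29600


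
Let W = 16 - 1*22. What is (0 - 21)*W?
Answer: 126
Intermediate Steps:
W = -6 (W = 16 - 22 = -6)
(0 - 21)*W = (0 - 21)*(-6) = -21*(-6) = 126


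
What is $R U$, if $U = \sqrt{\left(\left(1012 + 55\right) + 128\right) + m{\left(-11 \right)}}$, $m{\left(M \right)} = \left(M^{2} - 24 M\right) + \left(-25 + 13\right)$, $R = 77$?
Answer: $2156 \sqrt{2} \approx 3049.0$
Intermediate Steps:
$m{\left(M \right)} = -12 + M^{2} - 24 M$ ($m{\left(M \right)} = \left(M^{2} - 24 M\right) - 12 = -12 + M^{2} - 24 M$)
$U = 28 \sqrt{2}$ ($U = \sqrt{\left(\left(1012 + 55\right) + 128\right) - \left(-252 - 121\right)} = \sqrt{\left(1067 + 128\right) + \left(-12 + 121 + 264\right)} = \sqrt{1195 + 373} = \sqrt{1568} = 28 \sqrt{2} \approx 39.598$)
$R U = 77 \cdot 28 \sqrt{2} = 2156 \sqrt{2}$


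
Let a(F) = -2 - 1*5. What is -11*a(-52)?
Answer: 77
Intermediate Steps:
a(F) = -7 (a(F) = -2 - 5 = -7)
-11*a(-52) = -11*(-7) = 77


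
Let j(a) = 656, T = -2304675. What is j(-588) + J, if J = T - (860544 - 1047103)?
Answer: -2117460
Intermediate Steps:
J = -2118116 (J = -2304675 - (860544 - 1047103) = -2304675 - 1*(-186559) = -2304675 + 186559 = -2118116)
j(-588) + J = 656 - 2118116 = -2117460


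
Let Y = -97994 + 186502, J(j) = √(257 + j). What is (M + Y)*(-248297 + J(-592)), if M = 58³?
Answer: -70421995140 + 283620*I*√335 ≈ -7.0422e+10 + 5.1911e+6*I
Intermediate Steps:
M = 195112
Y = 88508
(M + Y)*(-248297 + J(-592)) = (195112 + 88508)*(-248297 + √(257 - 592)) = 283620*(-248297 + √(-335)) = 283620*(-248297 + I*√335) = -70421995140 + 283620*I*√335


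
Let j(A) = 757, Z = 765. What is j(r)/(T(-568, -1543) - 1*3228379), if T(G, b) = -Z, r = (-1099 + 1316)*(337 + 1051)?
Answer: -757/3229144 ≈ -0.00023443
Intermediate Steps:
r = 301196 (r = 217*1388 = 301196)
T(G, b) = -765 (T(G, b) = -1*765 = -765)
j(r)/(T(-568, -1543) - 1*3228379) = 757/(-765 - 1*3228379) = 757/(-765 - 3228379) = 757/(-3229144) = 757*(-1/3229144) = -757/3229144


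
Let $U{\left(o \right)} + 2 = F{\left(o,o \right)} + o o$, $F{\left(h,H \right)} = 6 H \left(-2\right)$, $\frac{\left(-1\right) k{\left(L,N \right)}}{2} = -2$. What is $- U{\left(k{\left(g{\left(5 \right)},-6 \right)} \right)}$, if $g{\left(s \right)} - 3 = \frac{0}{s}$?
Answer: $34$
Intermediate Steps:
$g{\left(s \right)} = 3$ ($g{\left(s \right)} = 3 + \frac{0}{s} = 3 + 0 = 3$)
$k{\left(L,N \right)} = 4$ ($k{\left(L,N \right)} = \left(-2\right) \left(-2\right) = 4$)
$F{\left(h,H \right)} = - 12 H$
$U{\left(o \right)} = -2 + o^{2} - 12 o$ ($U{\left(o \right)} = -2 - \left(12 o - o o\right) = -2 + \left(- 12 o + o^{2}\right) = -2 + \left(o^{2} - 12 o\right) = -2 + o^{2} - 12 o$)
$- U{\left(k{\left(g{\left(5 \right)},-6 \right)} \right)} = - (-2 + 4^{2} - 48) = - (-2 + 16 - 48) = \left(-1\right) \left(-34\right) = 34$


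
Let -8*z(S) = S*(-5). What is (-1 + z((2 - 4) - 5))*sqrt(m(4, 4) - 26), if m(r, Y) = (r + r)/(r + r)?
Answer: -215*I/8 ≈ -26.875*I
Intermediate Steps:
z(S) = 5*S/8 (z(S) = -S*(-5)/8 = -(-5)*S/8 = 5*S/8)
m(r, Y) = 1 (m(r, Y) = (2*r)/((2*r)) = (2*r)*(1/(2*r)) = 1)
(-1 + z((2 - 4) - 5))*sqrt(m(4, 4) - 26) = (-1 + 5*((2 - 4) - 5)/8)*sqrt(1 - 26) = (-1 + 5*(-2 - 5)/8)*sqrt(-25) = (-1 + (5/8)*(-7))*(5*I) = (-1 - 35/8)*(5*I) = -215*I/8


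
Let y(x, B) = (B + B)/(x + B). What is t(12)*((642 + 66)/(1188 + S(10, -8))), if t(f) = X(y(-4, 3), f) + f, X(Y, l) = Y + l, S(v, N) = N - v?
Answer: 708/65 ≈ 10.892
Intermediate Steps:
y(x, B) = 2*B/(B + x) (y(x, B) = (2*B)/(B + x) = 2*B/(B + x))
t(f) = -6 + 2*f (t(f) = (2*3/(3 - 4) + f) + f = (2*3/(-1) + f) + f = (2*3*(-1) + f) + f = (-6 + f) + f = -6 + 2*f)
t(12)*((642 + 66)/(1188 + S(10, -8))) = (-6 + 2*12)*((642 + 66)/(1188 + (-8 - 1*10))) = (-6 + 24)*(708/(1188 + (-8 - 10))) = 18*(708/(1188 - 18)) = 18*(708/1170) = 18*(708*(1/1170)) = 18*(118/195) = 708/65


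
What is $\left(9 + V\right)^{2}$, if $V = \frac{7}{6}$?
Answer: $\frac{3721}{36} \approx 103.36$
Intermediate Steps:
$V = \frac{7}{6}$ ($V = 7 \cdot \frac{1}{6} = \frac{7}{6} \approx 1.1667$)
$\left(9 + V\right)^{2} = \left(9 + \frac{7}{6}\right)^{2} = \left(\frac{61}{6}\right)^{2} = \frac{3721}{36}$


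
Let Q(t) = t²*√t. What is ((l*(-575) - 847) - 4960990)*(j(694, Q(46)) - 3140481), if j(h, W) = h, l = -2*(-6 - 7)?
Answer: 15626051124369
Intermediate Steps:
Q(t) = t^(5/2)
l = 26 (l = -2*(-13) = 26)
((l*(-575) - 847) - 4960990)*(j(694, Q(46)) - 3140481) = ((26*(-575) - 847) - 4960990)*(694 - 3140481) = ((-14950 - 847) - 4960990)*(-3139787) = (-15797 - 4960990)*(-3139787) = -4976787*(-3139787) = 15626051124369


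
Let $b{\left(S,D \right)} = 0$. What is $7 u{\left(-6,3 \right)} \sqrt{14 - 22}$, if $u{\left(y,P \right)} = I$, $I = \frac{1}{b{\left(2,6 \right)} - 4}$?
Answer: $- \frac{7 i \sqrt{2}}{2} \approx - 4.9497 i$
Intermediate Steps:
$I = - \frac{1}{4}$ ($I = \frac{1}{0 - 4} = \frac{1}{-4} = - \frac{1}{4} \approx -0.25$)
$u{\left(y,P \right)} = - \frac{1}{4}$
$7 u{\left(-6,3 \right)} \sqrt{14 - 22} = 7 \left(- \frac{1}{4}\right) \sqrt{14 - 22} = - \frac{7 \sqrt{-8}}{4} = - \frac{7 \cdot 2 i \sqrt{2}}{4} = - \frac{7 i \sqrt{2}}{2}$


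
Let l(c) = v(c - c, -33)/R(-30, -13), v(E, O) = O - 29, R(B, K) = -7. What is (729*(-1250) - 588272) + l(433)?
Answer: -10496592/7 ≈ -1.4995e+6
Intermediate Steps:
v(E, O) = -29 + O
l(c) = 62/7 (l(c) = (-29 - 33)/(-7) = -62*(-⅐) = 62/7)
(729*(-1250) - 588272) + l(433) = (729*(-1250) - 588272) + 62/7 = (-911250 - 588272) + 62/7 = -1499522 + 62/7 = -10496592/7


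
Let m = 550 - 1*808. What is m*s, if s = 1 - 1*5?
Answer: 1032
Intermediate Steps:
m = -258 (m = 550 - 808 = -258)
s = -4 (s = 1 - 5 = -4)
m*s = -258*(-4) = 1032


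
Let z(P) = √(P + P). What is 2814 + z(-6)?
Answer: 2814 + 2*I*√3 ≈ 2814.0 + 3.4641*I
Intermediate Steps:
z(P) = √2*√P (z(P) = √(2*P) = √2*√P)
2814 + z(-6) = 2814 + √2*√(-6) = 2814 + √2*(I*√6) = 2814 + 2*I*√3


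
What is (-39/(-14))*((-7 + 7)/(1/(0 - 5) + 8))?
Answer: 0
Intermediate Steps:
(-39/(-14))*((-7 + 7)/(1/(0 - 5) + 8)) = (-39*(-1/14))*(0/(1/(-5) + 8)) = 39*(0/(-⅕ + 8))/14 = 39*(0/(39/5))/14 = 39*(0*(5/39))/14 = (39/14)*0 = 0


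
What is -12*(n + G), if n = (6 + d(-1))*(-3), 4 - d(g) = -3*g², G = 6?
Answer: 396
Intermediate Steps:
d(g) = 4 + 3*g² (d(g) = 4 - (-3)*g² = 4 + 3*g²)
n = -39 (n = (6 + (4 + 3*(-1)²))*(-3) = (6 + (4 + 3*1))*(-3) = (6 + (4 + 3))*(-3) = (6 + 7)*(-3) = 13*(-3) = -39)
-12*(n + G) = -12*(-39 + 6) = -12*(-33) = 396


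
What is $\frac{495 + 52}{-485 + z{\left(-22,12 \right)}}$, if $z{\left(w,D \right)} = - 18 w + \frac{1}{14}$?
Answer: $- \frac{7658}{1245} \approx -6.151$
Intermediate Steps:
$z{\left(w,D \right)} = \frac{1}{14} - 18 w$ ($z{\left(w,D \right)} = - 18 w + \frac{1}{14} = \frac{1}{14} - 18 w$)
$\frac{495 + 52}{-485 + z{\left(-22,12 \right)}} = \frac{495 + 52}{-485 + \left(\frac{1}{14} - -396\right)} = \frac{547}{-485 + \left(\frac{1}{14} + 396\right)} = \frac{547}{-485 + \frac{5545}{14}} = \frac{547}{- \frac{1245}{14}} = 547 \left(- \frac{14}{1245}\right) = - \frac{7658}{1245}$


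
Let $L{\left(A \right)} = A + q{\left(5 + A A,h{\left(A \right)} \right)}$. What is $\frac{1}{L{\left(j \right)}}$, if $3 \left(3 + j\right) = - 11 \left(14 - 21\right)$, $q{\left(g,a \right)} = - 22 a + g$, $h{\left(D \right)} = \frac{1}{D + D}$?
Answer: $\frac{612}{331067} \approx 0.0018486$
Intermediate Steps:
$h{\left(D \right)} = \frac{1}{2 D}$
$q{\left(g,a \right)} = g - 22 a$
$j = \frac{68}{3}$ ($j = -3 + \frac{\left(-11\right) \left(14 - 21\right)}{3} = -3 + \frac{\left(-11\right) \left(-7\right)}{3} = -3 + \frac{1}{3} \cdot 77 = -3 + \frac{77}{3} = \frac{68}{3} \approx 22.667$)
$L{\left(A \right)} = 5 + A + A^{2} - \frac{11}{A}$ ($L{\left(A \right)} = A - \left(-5 - A A + 22 \cdot \frac{1}{2} \frac{1}{A}\right) = A - \left(-5 - A^{2} + \frac{11}{A}\right) = A + \left(5 + A^{2} - \frac{11}{A}\right) = 5 + A + A^{2} - \frac{11}{A}$)
$\frac{1}{L{\left(j \right)}} = \frac{1}{5 + \frac{68}{3} + \left(\frac{68}{3}\right)^{2} - \frac{11}{\frac{68}{3}}} = \frac{1}{5 + \frac{68}{3} + \frac{4624}{9} - \frac{33}{68}} = \frac{1}{\frac{331067}{612}} = \frac{612}{331067}$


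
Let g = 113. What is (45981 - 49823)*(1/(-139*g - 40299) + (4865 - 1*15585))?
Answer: 1153338280641/28003 ≈ 4.1186e+7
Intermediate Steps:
(45981 - 49823)*(1/(-139*g - 40299) + (4865 - 1*15585)) = (45981 - 49823)*(1/(-139*113 - 40299) + (4865 - 1*15585)) = -3842*(1/(-15707 - 40299) + (4865 - 15585)) = -3842*(1/(-56006) - 10720) = -3842*(-1/56006 - 10720) = -3842*(-600384321/56006) = 1153338280641/28003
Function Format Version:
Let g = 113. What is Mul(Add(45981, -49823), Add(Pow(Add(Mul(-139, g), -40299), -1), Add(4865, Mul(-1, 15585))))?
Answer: Rational(1153338280641, 28003) ≈ 4.1186e+7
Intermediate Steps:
Mul(Add(45981, -49823), Add(Pow(Add(Mul(-139, g), -40299), -1), Add(4865, Mul(-1, 15585)))) = Mul(Add(45981, -49823), Add(Pow(Add(Mul(-139, 113), -40299), -1), Add(4865, Mul(-1, 15585)))) = Mul(-3842, Add(Pow(Add(-15707, -40299), -1), Add(4865, -15585))) = Mul(-3842, Add(Pow(-56006, -1), -10720)) = Mul(-3842, Add(Rational(-1, 56006), -10720)) = Mul(-3842, Rational(-600384321, 56006)) = Rational(1153338280641, 28003)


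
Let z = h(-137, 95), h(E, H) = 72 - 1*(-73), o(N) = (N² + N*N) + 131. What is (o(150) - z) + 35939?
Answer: 80925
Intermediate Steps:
o(N) = 131 + 2*N² (o(N) = (N² + N²) + 131 = 2*N² + 131 = 131 + 2*N²)
h(E, H) = 145 (h(E, H) = 72 + 73 = 145)
z = 145
(o(150) - z) + 35939 = ((131 + 2*150²) - 1*145) + 35939 = ((131 + 2*22500) - 145) + 35939 = ((131 + 45000) - 145) + 35939 = (45131 - 145) + 35939 = 44986 + 35939 = 80925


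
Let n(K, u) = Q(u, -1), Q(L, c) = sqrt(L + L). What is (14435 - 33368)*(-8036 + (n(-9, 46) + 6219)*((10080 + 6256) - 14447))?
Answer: -222266888115 - 71528874*sqrt(23) ≈ -2.2261e+11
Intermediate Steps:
Q(L, c) = sqrt(2)*sqrt(L) (Q(L, c) = sqrt(2*L) = sqrt(2)*sqrt(L))
n(K, u) = sqrt(2)*sqrt(u)
(14435 - 33368)*(-8036 + (n(-9, 46) + 6219)*((10080 + 6256) - 14447)) = (14435 - 33368)*(-8036 + (sqrt(2)*sqrt(46) + 6219)*((10080 + 6256) - 14447)) = -18933*(-8036 + (2*sqrt(23) + 6219)*(16336 - 14447)) = -18933*(-8036 + (6219 + 2*sqrt(23))*1889) = -18933*(-8036 + (11747691 + 3778*sqrt(23))) = -18933*(11739655 + 3778*sqrt(23)) = -222266888115 - 71528874*sqrt(23)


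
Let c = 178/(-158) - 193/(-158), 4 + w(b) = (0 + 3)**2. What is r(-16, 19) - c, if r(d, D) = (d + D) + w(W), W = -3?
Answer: 1249/158 ≈ 7.9051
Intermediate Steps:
w(b) = 5 (w(b) = -4 + (0 + 3)**2 = -4 + 3**2 = -4 + 9 = 5)
r(d, D) = 5 + D + d (r(d, D) = (d + D) + 5 = (D + d) + 5 = 5 + D + d)
c = 15/158 (c = 178*(-1/158) - 193*(-1/158) = -89/79 + 193/158 = 15/158 ≈ 0.094937)
r(-16, 19) - c = (5 + 19 - 16) - 1*15/158 = 8 - 15/158 = 1249/158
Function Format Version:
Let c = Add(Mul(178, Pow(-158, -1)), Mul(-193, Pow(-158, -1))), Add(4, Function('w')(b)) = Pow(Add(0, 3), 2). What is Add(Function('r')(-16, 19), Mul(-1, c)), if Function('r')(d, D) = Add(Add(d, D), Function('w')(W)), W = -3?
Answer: Rational(1249, 158) ≈ 7.9051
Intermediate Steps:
Function('w')(b) = 5 (Function('w')(b) = Add(-4, Pow(Add(0, 3), 2)) = Add(-4, Pow(3, 2)) = Add(-4, 9) = 5)
Function('r')(d, D) = Add(5, D, d) (Function('r')(d, D) = Add(Add(d, D), 5) = Add(Add(D, d), 5) = Add(5, D, d))
c = Rational(15, 158) (c = Add(Mul(178, Rational(-1, 158)), Mul(-193, Rational(-1, 158))) = Add(Rational(-89, 79), Rational(193, 158)) = Rational(15, 158) ≈ 0.094937)
Add(Function('r')(-16, 19), Mul(-1, c)) = Add(Add(5, 19, -16), Mul(-1, Rational(15, 158))) = Add(8, Rational(-15, 158)) = Rational(1249, 158)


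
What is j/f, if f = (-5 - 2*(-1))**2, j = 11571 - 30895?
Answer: -19324/9 ≈ -2147.1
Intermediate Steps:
j = -19324
f = 9 (f = (-5 + 2)**2 = (-3)**2 = 9)
j/f = -19324/9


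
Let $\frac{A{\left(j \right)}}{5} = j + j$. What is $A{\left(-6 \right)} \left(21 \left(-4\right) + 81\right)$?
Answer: $180$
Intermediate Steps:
$A{\left(j \right)} = 10 j$ ($A{\left(j \right)} = 5 \left(j + j\right) = 5 \cdot 2 j = 10 j$)
$A{\left(-6 \right)} \left(21 \left(-4\right) + 81\right) = 10 \left(-6\right) \left(21 \left(-4\right) + 81\right) = - 60 \left(-84 + 81\right) = \left(-60\right) \left(-3\right) = 180$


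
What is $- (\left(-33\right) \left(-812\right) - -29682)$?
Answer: $-56478$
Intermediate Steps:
$- (\left(-33\right) \left(-812\right) - -29682) = - (26796 + 29682) = \left(-1\right) 56478 = -56478$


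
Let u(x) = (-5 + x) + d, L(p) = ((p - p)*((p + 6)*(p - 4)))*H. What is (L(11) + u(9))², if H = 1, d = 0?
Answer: 16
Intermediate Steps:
L(p) = 0 (L(p) = ((p - p)*((p + 6)*(p - 4)))*1 = (0*((6 + p)*(-4 + p)))*1 = (0*((-4 + p)*(6 + p)))*1 = 0*1 = 0)
u(x) = -5 + x (u(x) = (-5 + x) + 0 = -5 + x)
(L(11) + u(9))² = (0 + (-5 + 9))² = (0 + 4)² = 4² = 16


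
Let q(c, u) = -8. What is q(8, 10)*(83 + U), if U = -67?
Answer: -128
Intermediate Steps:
q(8, 10)*(83 + U) = -8*(83 - 67) = -8*16 = -128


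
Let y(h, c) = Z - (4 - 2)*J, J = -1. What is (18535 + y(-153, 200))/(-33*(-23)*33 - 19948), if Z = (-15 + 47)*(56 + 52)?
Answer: 21993/5099 ≈ 4.3132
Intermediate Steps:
Z = 3456 (Z = 32*108 = 3456)
y(h, c) = 3458 (y(h, c) = 3456 - (4 - 2)*(-1) = 3456 - 2*(-1) = 3456 - 1*(-2) = 3456 + 2 = 3458)
(18535 + y(-153, 200))/(-33*(-23)*33 - 19948) = (18535 + 3458)/(-33*(-23)*33 - 19948) = 21993/(759*33 - 19948) = 21993/(25047 - 19948) = 21993/5099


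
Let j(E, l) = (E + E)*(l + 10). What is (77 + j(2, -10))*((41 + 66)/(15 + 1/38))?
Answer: 313082/571 ≈ 548.30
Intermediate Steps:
j(E, l) = 2*E*(10 + l) (j(E, l) = (2*E)*(10 + l) = 2*E*(10 + l))
(77 + j(2, -10))*((41 + 66)/(15 + 1/38)) = (77 + 2*2*(10 - 10))*((41 + 66)/(15 + 1/38)) = (77 + 2*2*0)*(107/(15 + 1/38)) = (77 + 0)*(107/(571/38)) = 77*(107*(38/571)) = 77*(4066/571) = 313082/571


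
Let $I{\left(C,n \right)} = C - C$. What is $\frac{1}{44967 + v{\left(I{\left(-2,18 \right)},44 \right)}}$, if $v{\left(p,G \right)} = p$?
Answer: $\frac{1}{44967} \approx 2.2239 \cdot 10^{-5}$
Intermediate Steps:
$I{\left(C,n \right)} = 0$
$\frac{1}{44967 + v{\left(I{\left(-2,18 \right)},44 \right)}} = \frac{1}{44967 + 0} = \frac{1}{44967}$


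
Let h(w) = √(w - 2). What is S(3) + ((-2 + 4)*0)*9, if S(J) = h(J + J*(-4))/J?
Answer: I*√11/3 ≈ 1.1055*I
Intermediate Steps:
h(w) = √(-2 + w)
S(J) = √(-2 - 3*J)/J (S(J) = √(-2 + (J + J*(-4)))/J = √(-2 + (J - 4*J))/J = √(-2 - 3*J)/J)
S(3) + ((-2 + 4)*0)*9 = √(-2 - 3*3)/3 + ((-2 + 4)*0)*9 = √(-2 - 9)/3 + (2*0)*9 = √(-11)/3 + 0*9 = (I*√11)/3 + 0 = I*√11/3 + 0 = I*√11/3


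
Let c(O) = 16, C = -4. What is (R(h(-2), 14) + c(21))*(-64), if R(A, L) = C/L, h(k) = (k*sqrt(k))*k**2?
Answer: -7040/7 ≈ -1005.7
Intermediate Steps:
h(k) = k**(7/2) (h(k) = k**(3/2)*k**2 = k**(7/2))
R(A, L) = -4/L
(R(h(-2), 14) + c(21))*(-64) = (-4/14 + 16)*(-64) = (-4*1/14 + 16)*(-64) = (-2/7 + 16)*(-64) = (110/7)*(-64) = -7040/7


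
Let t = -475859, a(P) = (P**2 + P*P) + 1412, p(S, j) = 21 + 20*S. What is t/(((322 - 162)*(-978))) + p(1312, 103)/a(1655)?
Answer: 1305780314569/428713106880 ≈ 3.0458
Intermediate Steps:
a(P) = 1412 + 2*P**2 (a(P) = (P**2 + P**2) + 1412 = 2*P**2 + 1412 = 1412 + 2*P**2)
t/(((322 - 162)*(-978))) + p(1312, 103)/a(1655) = -475859*(-1/(978*(322 - 162))) + (21 + 20*1312)/(1412 + 2*1655**2) = -475859/(160*(-978)) + (21 + 26240)/(1412 + 2*2739025) = -475859/(-156480) + 26261/(1412 + 5478050) = -475859*(-1/156480) + 26261/5479462 = 475859/156480 + 26261*(1/5479462) = 475859/156480 + 26261/5479462 = 1305780314569/428713106880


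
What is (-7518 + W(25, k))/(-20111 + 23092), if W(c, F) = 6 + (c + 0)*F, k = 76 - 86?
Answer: -7762/2981 ≈ -2.6038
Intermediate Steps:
k = -10
W(c, F) = 6 + F*c (W(c, F) = 6 + c*F = 6 + F*c)
(-7518 + W(25, k))/(-20111 + 23092) = (-7518 + (6 - 10*25))/(-20111 + 23092) = (-7518 + (6 - 250))/2981 = (-7518 - 244)*(1/2981) = -7762*1/2981 = -7762/2981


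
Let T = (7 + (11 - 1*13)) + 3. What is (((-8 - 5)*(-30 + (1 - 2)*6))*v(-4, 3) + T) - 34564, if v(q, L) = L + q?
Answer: -35024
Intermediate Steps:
T = 8 (T = (7 + (11 - 13)) + 3 = (7 - 2) + 3 = 5 + 3 = 8)
(((-8 - 5)*(-30 + (1 - 2)*6))*v(-4, 3) + T) - 34564 = (((-8 - 5)*(-30 + (1 - 2)*6))*(3 - 4) + 8) - 34564 = (-13*(-30 - 1*6)*(-1) + 8) - 34564 = (-13*(-30 - 6)*(-1) + 8) - 34564 = (-13*(-36)*(-1) + 8) - 34564 = (468*(-1) + 8) - 34564 = (-468 + 8) - 34564 = -460 - 34564 = -35024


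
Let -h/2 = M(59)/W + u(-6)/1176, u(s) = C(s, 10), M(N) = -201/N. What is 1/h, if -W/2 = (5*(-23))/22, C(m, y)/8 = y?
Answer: 997395/514334 ≈ 1.9392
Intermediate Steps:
C(m, y) = 8*y
W = 115/11 (W = -2*5*(-23)/22 = -(-230)/22 = -2*(-115/22) = 115/11 ≈ 10.455)
u(s) = 80 (u(s) = 8*10 = 80)
h = 514334/997395 (h = -2*((-201/59)/(115/11) + 80/1176) = -2*(-201*1/59*(11/115) + 80*(1/1176)) = -2*(-201/59*11/115 + 10/147) = -2*(-2211/6785 + 10/147) = -2*(-257167/997395) = 514334/997395 ≈ 0.51568)
1/h = 1/(514334/997395) = 997395/514334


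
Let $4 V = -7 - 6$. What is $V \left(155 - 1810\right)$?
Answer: $\frac{21515}{4} \approx 5378.8$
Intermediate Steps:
$V = - \frac{13}{4}$ ($V = \frac{-7 - 6}{4} = \frac{1}{4} \left(-13\right) = - \frac{13}{4} \approx -3.25$)
$V \left(155 - 1810\right) = - \frac{13 \left(155 - 1810\right)}{4} = \left(- \frac{13}{4}\right) \left(-1655\right) = \frac{21515}{4}$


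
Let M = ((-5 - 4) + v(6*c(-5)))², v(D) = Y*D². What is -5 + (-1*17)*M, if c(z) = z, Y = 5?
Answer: -342874382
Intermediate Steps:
v(D) = 5*D²
M = 20169081 (M = ((-5 - 4) + 5*(6*(-5))²)² = (-9 + 5*(-30)²)² = (-9 + 5*900)² = (-9 + 4500)² = 4491² = 20169081)
-5 + (-1*17)*M = -5 - 1*17*20169081 = -5 - 17*20169081 = -5 - 342874377 = -342874382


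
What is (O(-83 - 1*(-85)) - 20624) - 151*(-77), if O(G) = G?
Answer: -8995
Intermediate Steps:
(O(-83 - 1*(-85)) - 20624) - 151*(-77) = ((-83 - 1*(-85)) - 20624) - 151*(-77) = ((-83 + 85) - 20624) + 11627 = (2 - 20624) + 11627 = -20622 + 11627 = -8995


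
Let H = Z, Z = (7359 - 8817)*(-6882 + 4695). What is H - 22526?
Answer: 3166120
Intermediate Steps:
Z = 3188646 (Z = -1458*(-2187) = 3188646)
H = 3188646
H - 22526 = 3188646 - 22526 = 3166120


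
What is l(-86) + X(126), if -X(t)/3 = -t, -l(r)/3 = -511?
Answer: 1911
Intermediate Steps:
l(r) = 1533 (l(r) = -3*(-511) = 1533)
X(t) = 3*t (X(t) = -(-3)*t = 3*t)
l(-86) + X(126) = 1533 + 3*126 = 1533 + 378 = 1911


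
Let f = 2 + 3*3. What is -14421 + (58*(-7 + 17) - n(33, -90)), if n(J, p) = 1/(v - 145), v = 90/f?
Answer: -20830694/1505 ≈ -13841.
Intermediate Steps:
f = 11 (f = 2 + 9 = 11)
v = 90/11 ≈ 8.1818
n(J, p) = -11/1505 (n(J, p) = 1/(90/11 - 145) = 1/(-1505/11) = -11/1505)
-14421 + (58*(-7 + 17) - n(33, -90)) = -14421 + (58*(-7 + 17) - 1*(-11/1505)) = -14421 + (58*10 + 11/1505) = -14421 + (580 + 11/1505) = -14421 + 872911/1505 = -20830694/1505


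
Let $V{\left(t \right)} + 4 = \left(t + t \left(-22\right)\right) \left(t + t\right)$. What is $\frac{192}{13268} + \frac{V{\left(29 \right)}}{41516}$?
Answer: $- \frac{538241}{643498} \approx -0.83643$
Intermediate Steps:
$V{\left(t \right)} = -4 - 42 t^{2}$ ($V{\left(t \right)} = -4 + \left(t + t \left(-22\right)\right) \left(t + t\right) = -4 + \left(t - 22 t\right) 2 t = -4 + - 21 t 2 t = -4 - 42 t^{2}$)
$\frac{192}{13268} + \frac{V{\left(29 \right)}}{41516} = \frac{192}{13268} + \frac{-4 - 42 \cdot 29^{2}}{41516} = 192 \cdot \frac{1}{13268} + \left(-4 - 35322\right) \frac{1}{41516} = \frac{48}{3317} + \left(-4 - 35322\right) \frac{1}{41516} = \frac{48}{3317} - \frac{17663}{20758} = - \frac{538241}{643498}$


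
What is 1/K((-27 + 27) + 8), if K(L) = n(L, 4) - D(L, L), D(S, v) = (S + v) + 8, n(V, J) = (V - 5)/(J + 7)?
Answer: -11/261 ≈ -0.042146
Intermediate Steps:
n(V, J) = (-5 + V)/(7 + J)
D(S, v) = 8 + S + v
K(L) = -93/11 - 21*L/11 (K(L) = (-5 + L)/(7 + 4) - (8 + L + L) = (-5 + L)/11 - (8 + 2*L) = (-5 + L)/11 + (-8 - 2*L) = (-5/11 + L/11) + (-8 - 2*L) = -93/11 - 21*L/11)
1/K((-27 + 27) + 8) = 1/(-93/11 - 21*((-27 + 27) + 8)/11) = 1/(-93/11 - 21*(0 + 8)/11) = 1/(-93/11 - 21/11*8) = 1/(-93/11 - 168/11) = 1/(-261/11) = -11/261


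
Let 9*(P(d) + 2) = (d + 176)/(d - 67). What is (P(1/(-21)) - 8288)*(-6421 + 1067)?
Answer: 281231097275/6336 ≈ 4.4386e+7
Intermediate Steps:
P(d) = -2 + (176 + d)/(9*(-67 + d)) (P(d) = -2 + ((d + 176)/(d - 67))/9 = -2 + ((176 + d)/(-67 + d))/9 = -2 + (176 + d)/(9*(-67 + d)))
(P(1/(-21)) - 8288)*(-6421 + 1067) = ((1382 - 17/(-21))/(9*(-67 + 1/(-21))) - 8288)*(-6421 + 1067) = ((1382 - 17*(-1/21))/(9*(-67 - 1/21)) - 8288)*(-5354) = ((1382 + 17/21)/(9*(-1408/21)) - 8288)*(-5354) = ((1/9)*(-21/1408)*(29039/21) - 8288)*(-5354) = (-29039/12672 - 8288)*(-5354) = -105054575/12672*(-5354) = 281231097275/6336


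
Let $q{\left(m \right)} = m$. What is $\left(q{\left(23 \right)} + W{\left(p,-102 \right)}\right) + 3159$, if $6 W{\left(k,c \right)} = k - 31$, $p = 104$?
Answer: $\frac{19165}{6} \approx 3194.2$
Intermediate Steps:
$W{\left(k,c \right)} = - \frac{31}{6} + \frac{k}{6}$ ($W{\left(k,c \right)} = \frac{k - 31}{6} = \frac{-31 + k}{6} = - \frac{31}{6} + \frac{k}{6}$)
$\left(q{\left(23 \right)} + W{\left(p,-102 \right)}\right) + 3159 = \left(23 + \left(- \frac{31}{6} + \frac{1}{6} \cdot 104\right)\right) + 3159 = \left(23 + \left(- \frac{31}{6} + \frac{52}{3}\right)\right) + 3159 = \left(23 + \frac{73}{6}\right) + 3159 = \frac{211}{6} + 3159 = \frac{19165}{6}$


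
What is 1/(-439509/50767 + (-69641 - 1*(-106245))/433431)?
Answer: -22003991577/188638550111 ≈ -0.11665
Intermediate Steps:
1/(-439509/50767 + (-69641 - 1*(-106245))/433431) = 1/(-439509*1/50767 + (-69641 + 106245)*(1/433431)) = 1/(-439509/50767 + 36604*(1/433431)) = 1/(-439509/50767 + 36604/433431) = 1/(-188638550111/22003991577) = -22003991577/188638550111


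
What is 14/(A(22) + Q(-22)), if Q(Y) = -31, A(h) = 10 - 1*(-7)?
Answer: -1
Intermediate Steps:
A(h) = 17 (A(h) = 10 + 7 = 17)
14/(A(22) + Q(-22)) = 14/(17 - 31) = 14/(-14) = -1/14*14 = -1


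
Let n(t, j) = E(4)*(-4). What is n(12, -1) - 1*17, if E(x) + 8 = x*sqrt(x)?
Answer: -17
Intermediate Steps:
E(x) = -8 + x**(3/2) (E(x) = -8 + x*sqrt(x) = -8 + x**(3/2))
n(t, j) = 0 (n(t, j) = (-8 + 4**(3/2))*(-4) = (-8 + 8)*(-4) = 0*(-4) = 0)
n(12, -1) - 1*17 = 0 - 1*17 = 0 - 17 = -17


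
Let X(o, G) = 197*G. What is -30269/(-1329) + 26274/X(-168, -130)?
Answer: 370135472/17017845 ≈ 21.750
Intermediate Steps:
-30269/(-1329) + 26274/X(-168, -130) = -30269/(-1329) + 26274/((197*(-130))) = -30269*(-1/1329) + 26274/(-25610) = 30269/1329 + 26274*(-1/25610) = 30269/1329 - 13137/12805 = 370135472/17017845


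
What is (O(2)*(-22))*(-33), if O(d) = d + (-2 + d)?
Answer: 1452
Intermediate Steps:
O(d) = -2 + 2*d
(O(2)*(-22))*(-33) = ((-2 + 2*2)*(-22))*(-33) = ((-2 + 4)*(-22))*(-33) = (2*(-22))*(-33) = -44*(-33) = 1452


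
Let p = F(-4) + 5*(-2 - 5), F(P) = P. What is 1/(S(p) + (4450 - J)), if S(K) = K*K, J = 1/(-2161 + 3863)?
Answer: 1702/10162641 ≈ 0.00016748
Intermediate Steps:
J = 1/1702 ≈ 0.00058754
p = -39 (p = -4 + 5*(-2 - 5) = -4 + 5*(-7) = -4 - 35 = -39)
S(K) = K**2
1/(S(p) + (4450 - J)) = 1/((-39)**2 + (4450 - 1*1/1702)) = 1/(1521 + (4450 - 1/1702)) = 1/(1521 + 7573899/1702) = 1/(10162641/1702) = 1702/10162641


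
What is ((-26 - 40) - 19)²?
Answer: 7225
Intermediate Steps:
((-26 - 40) - 19)² = (-66 - 19)² = (-85)² = 7225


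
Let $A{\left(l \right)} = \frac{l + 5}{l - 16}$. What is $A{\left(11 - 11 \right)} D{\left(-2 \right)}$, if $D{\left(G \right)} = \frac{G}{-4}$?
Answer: $- \frac{5}{32} \approx -0.15625$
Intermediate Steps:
$D{\left(G \right)} = - \frac{G}{4}$ ($D{\left(G \right)} = G \left(- \frac{1}{4}\right) = - \frac{G}{4}$)
$A{\left(l \right)} = \frac{5 + l}{-16 + l}$
$A{\left(11 - 11 \right)} D{\left(-2 \right)} = \frac{5 + \left(11 - 11\right)}{-16 + \left(11 - 11\right)} \left(\left(- \frac{1}{4}\right) \left(-2\right)\right) = \frac{5 + \left(11 - 11\right)}{-16 + \left(11 - 11\right)} \frac{1}{2} = \frac{5 + 0}{-16 + 0} \cdot \frac{1}{2} = \frac{1}{-16} \cdot 5 \cdot \frac{1}{2} = \left(- \frac{1}{16}\right) 5 \cdot \frac{1}{2} = \left(- \frac{5}{16}\right) \frac{1}{2} = - \frac{5}{32}$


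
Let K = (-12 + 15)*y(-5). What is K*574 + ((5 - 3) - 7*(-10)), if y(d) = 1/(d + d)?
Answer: -501/5 ≈ -100.20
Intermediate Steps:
y(d) = 1/(2*d)
K = -3/10 (K = (-12 + 15)*((1/2)/(-5)) = 3*((1/2)*(-1/5)) = 3*(-1/10) = -3/10 ≈ -0.30000)
K*574 + ((5 - 3) - 7*(-10)) = -3/10*574 + ((5 - 3) - 7*(-10)) = -861/5 + (2 + 70) = -861/5 + 72 = -501/5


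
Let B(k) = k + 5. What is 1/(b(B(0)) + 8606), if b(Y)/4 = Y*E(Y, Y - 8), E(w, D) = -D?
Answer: 1/8666 ≈ 0.00011539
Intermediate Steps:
B(k) = 5 + k
b(Y) = 4*Y*(8 - Y) (b(Y) = 4*(Y*(-(Y - 8))) = 4*(Y*(-(-8 + Y))) = 4*(Y*(8 - Y)) = 4*Y*(8 - Y))
1/(b(B(0)) + 8606) = 1/(4*(5 + 0)*(8 - (5 + 0)) + 8606) = 1/(4*5*(8 - 1*5) + 8606) = 1/(4*5*(8 - 5) + 8606) = 1/(4*5*3 + 8606) = 1/(60 + 8606) = 1/8666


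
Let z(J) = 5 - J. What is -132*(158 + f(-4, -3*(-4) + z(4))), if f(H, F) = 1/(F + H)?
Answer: -62612/3 ≈ -20871.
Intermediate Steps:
-132*(158 + f(-4, -3*(-4) + z(4))) = -132*(158 + 1/((-3*(-4) + (5 - 1*4)) - 4)) = -132*(158 + 1/((12 + (5 - 4)) - 4)) = -132*(158 + 1/((12 + 1) - 4)) = -132*(158 + 1/(13 - 4)) = -132*(158 + 1/9) = -132*1423/9 = -62612/3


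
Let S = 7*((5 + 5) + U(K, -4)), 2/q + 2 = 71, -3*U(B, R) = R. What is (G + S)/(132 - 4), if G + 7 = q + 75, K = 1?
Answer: 1271/1104 ≈ 1.1513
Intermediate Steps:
U(B, R) = -R/3
q = 2/69 (q = 2/(-2 + 71) = 2/69 ≈ 0.028986)
S = 238/3 (S = 7*((5 + 5) - 1/3*(-4)) = 7*(10 + 4/3) = 7*(34/3) = 238/3 ≈ 79.333)
G = 4694/69 (G = -7 + (2/69 + 75) = -7 + 5177/69 = 4694/69 ≈ 68.029)
(G + S)/(132 - 4) = (4694/69 + 238/3)/(132 - 4) = (10168/69)/128 = (1/128)*(10168/69) = 1271/1104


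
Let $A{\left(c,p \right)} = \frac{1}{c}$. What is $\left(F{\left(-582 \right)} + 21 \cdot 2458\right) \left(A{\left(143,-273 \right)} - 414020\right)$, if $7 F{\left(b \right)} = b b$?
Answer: $- \frac{455454522450}{11} \approx -4.1405 \cdot 10^{10}$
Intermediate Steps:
$F{\left(b \right)} = \frac{b^{2}}{7}$ ($F{\left(b \right)} = \frac{b b}{7} = \frac{b^{2}}{7}$)
$\left(F{\left(-582 \right)} + 21 \cdot 2458\right) \left(A{\left(143,-273 \right)} - 414020\right) = \left(\frac{\left(-582\right)^{2}}{7} + 21 \cdot 2458\right) \left(\frac{1}{143} - 414020\right) = \left(\frac{1}{7} \cdot 338724 + 51618\right) \left(\frac{1}{143} - 414020\right) = \left(\frac{338724}{7} + 51618\right) \left(- \frac{59204859}{143}\right) = \frac{700050}{7} \left(- \frac{59204859}{143}\right) = - \frac{455454522450}{11}$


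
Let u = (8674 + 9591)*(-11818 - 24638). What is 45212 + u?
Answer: -665823628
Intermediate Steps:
u = -665868840 (u = 18265*(-36456) = -665868840)
45212 + u = 45212 - 665868840 = -665823628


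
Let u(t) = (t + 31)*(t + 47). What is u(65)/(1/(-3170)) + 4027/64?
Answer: -2181361733/64 ≈ -3.4084e+7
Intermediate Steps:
u(t) = (31 + t)*(47 + t)
u(65)/(1/(-3170)) + 4027/64 = (1457 + 65² + 78*65)/(1/(-3170)) + 4027/64 = (1457 + 4225 + 5070)/(-1/3170) + 4027*(1/64) = 10752*(-3170) + 4027/64 = -34083840 + 4027/64 = -2181361733/64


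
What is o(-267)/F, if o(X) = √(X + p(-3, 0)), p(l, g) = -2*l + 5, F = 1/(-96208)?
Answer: -1539328*I ≈ -1.5393e+6*I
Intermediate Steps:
F = -1/96208 ≈ -1.0394e-5
p(l, g) = 5 - 2*l
o(X) = √(11 + X) (o(X) = √(X + (5 - 2*(-3))) = √(X + (5 + 6)) = √(X + 11) = √(11 + X))
o(-267)/F = √(11 - 267)/(-1/96208) = √(-256)*(-96208) = (16*I)*(-96208) = -1539328*I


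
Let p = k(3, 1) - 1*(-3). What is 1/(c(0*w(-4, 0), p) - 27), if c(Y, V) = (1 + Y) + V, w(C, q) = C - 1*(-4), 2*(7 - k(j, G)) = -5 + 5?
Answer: -1/16 ≈ -0.062500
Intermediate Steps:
k(j, G) = 7 (k(j, G) = 7 - (-5 + 5)/2 = 7 - ½*0 = 7 + 0 = 7)
w(C, q) = 4 + C (w(C, q) = C + 4 = 4 + C)
p = 10 (p = 7 - 1*(-3) = 7 + 3 = 10)
c(Y, V) = 1 + V + Y
1/(c(0*w(-4, 0), p) - 27) = 1/((1 + 10 + 0*(4 - 4)) - 27) = 1/((1 + 10 + 0*0) - 27) = 1/((1 + 10 + 0) - 27) = 1/(11 - 27) = 1/(-16) = -1/16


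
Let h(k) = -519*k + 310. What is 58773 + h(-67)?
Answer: 93856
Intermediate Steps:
h(k) = 310 - 519*k
58773 + h(-67) = 58773 + (310 - 519*(-67)) = 58773 + (310 + 34773) = 58773 + 35083 = 93856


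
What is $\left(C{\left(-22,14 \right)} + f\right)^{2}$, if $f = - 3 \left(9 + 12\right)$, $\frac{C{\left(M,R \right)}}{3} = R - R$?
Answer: $3969$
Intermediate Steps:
$C{\left(M,R \right)} = 0$ ($C{\left(M,R \right)} = 3 \left(R - R\right) = 3 \cdot 0 = 0$)
$f = -63$ ($f = \left(-3\right) 21 = -63$)
$\left(C{\left(-22,14 \right)} + f\right)^{2} = \left(0 - 63\right)^{2} = \left(-63\right)^{2} = 3969$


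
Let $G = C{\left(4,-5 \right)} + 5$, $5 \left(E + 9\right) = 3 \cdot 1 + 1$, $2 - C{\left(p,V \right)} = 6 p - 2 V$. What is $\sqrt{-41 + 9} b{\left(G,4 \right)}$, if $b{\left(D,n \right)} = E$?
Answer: $- \frac{164 i \sqrt{2}}{5} \approx - 46.386 i$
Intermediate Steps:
$C{\left(p,V \right)} = 2 - 6 p + 2 V$ ($C{\left(p,V \right)} = 2 - \left(6 p - 2 V\right) = 2 - \left(- 2 V + 6 p\right) = 2 + \left(- 6 p + 2 V\right) = 2 - 6 p + 2 V$)
$E = - \frac{41}{5}$ ($E = -9 + \frac{3 \cdot 1 + 1}{5} = -9 + \frac{3 + 1}{5} = -9 + \frac{1}{5} \cdot 4 = -9 + \frac{4}{5} = - \frac{41}{5} \approx -8.2$)
$G = -27$ ($G = \left(2 - 24 + 2 \left(-5\right)\right) + 5 = \left(2 - 24 - 10\right) + 5 = -32 + 5 = -27$)
$b{\left(D,n \right)} = - \frac{41}{5}$
$\sqrt{-41 + 9} b{\left(G,4 \right)} = \sqrt{-41 + 9} \left(- \frac{41}{5}\right) = \sqrt{-32} \left(- \frac{41}{5}\right) = 4 i \sqrt{2} \left(- \frac{41}{5}\right) = - \frac{164 i \sqrt{2}}{5}$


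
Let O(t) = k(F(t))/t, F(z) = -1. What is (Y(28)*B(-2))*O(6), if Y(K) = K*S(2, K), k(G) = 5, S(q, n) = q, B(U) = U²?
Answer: 560/3 ≈ 186.67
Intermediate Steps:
Y(K) = 2*K (Y(K) = K*2 = 2*K)
O(t) = 5/t
(Y(28)*B(-2))*O(6) = ((2*28)*(-2)²)*(5/6) = (56*4)*(5*(⅙)) = 224*(⅚) = 560/3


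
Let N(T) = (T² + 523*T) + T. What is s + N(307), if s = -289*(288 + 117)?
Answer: 138072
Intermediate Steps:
N(T) = T² + 524*T
s = -117045 (s = -289*405 = -117045)
s + N(307) = -117045 + 307*(524 + 307) = -117045 + 307*831 = -117045 + 255117 = 138072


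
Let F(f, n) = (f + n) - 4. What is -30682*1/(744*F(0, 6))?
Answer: -15341/744 ≈ -20.620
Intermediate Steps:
F(f, n) = -4 + f + n
-30682*1/(744*F(0, 6)) = -30682*1/(744*(-4 + 0 + 6)) = -30682/(744*2) = -30682/1488 = -30682*1/1488 = -15341/744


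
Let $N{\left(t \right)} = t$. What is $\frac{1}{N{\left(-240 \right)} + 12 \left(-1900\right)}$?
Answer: $- \frac{1}{23040} \approx -4.3403 \cdot 10^{-5}$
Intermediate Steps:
$\frac{1}{N{\left(-240 \right)} + 12 \left(-1900\right)} = \frac{1}{-240 + 12 \left(-1900\right)} = \frac{1}{-240 - 22800} = \frac{1}{-23040} = - \frac{1}{23040}$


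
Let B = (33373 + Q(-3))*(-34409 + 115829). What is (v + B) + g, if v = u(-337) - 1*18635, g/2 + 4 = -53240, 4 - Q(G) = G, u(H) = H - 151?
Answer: 2717673989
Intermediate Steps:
u(H) = -151 + H
Q(G) = 4 - G
g = -106488 (g = -8 + 2*(-53240) = -8 - 106480 = -106488)
v = -19123 (v = (-151 - 337) - 1*18635 = -488 - 18635 = -19123)
B = 2717799600 (B = (33373 + (4 - 1*(-3)))*(-34409 + 115829) = (33373 + (4 + 3))*81420 = (33373 + 7)*81420 = 33380*81420 = 2717799600)
(v + B) + g = (-19123 + 2717799600) - 106488 = 2717780477 - 106488 = 2717673989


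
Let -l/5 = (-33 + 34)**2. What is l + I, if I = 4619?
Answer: 4614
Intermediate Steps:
l = -5 (l = -5*(-33 + 34)**2 = -5*1**2 = -5*1 = -5)
l + I = -5 + 4619 = 4614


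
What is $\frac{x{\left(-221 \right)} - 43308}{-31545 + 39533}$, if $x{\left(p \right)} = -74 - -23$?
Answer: $- \frac{43359}{7988} \approx -5.428$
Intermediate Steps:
$x{\left(p \right)} = -51$ ($x{\left(p \right)} = -74 + 23 = -51$)
$\frac{x{\left(-221 \right)} - 43308}{-31545 + 39533} = \frac{-51 - 43308}{-31545 + 39533} = - \frac{43359}{7988}$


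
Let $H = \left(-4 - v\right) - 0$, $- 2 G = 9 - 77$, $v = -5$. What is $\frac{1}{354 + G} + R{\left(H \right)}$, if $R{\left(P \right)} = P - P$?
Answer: $\frac{1}{388} \approx 0.0025773$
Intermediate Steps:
$G = 34$ ($G = - \frac{9 - 77}{2} = \left(- \frac{1}{2}\right) \left(-68\right) = 34$)
$H = 1$ ($H = \left(-4 - -5\right) - 0 = \left(-4 + 5\right) + 0 = 1 + 0 = 1$)
$R{\left(P \right)} = 0$
$\frac{1}{354 + G} + R{\left(H \right)} = \frac{1}{354 + 34} + 0 = \frac{1}{388} + 0 = \frac{1}{388}$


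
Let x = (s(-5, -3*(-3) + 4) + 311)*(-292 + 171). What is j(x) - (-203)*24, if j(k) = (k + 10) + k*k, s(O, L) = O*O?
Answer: 1652874562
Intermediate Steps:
s(O, L) = O**2
x = -40656 (x = ((-5)**2 + 311)*(-292 + 171) = (25 + 311)*(-121) = 336*(-121) = -40656)
j(k) = 10 + k + k**2 (j(k) = (10 + k) + k**2 = 10 + k + k**2)
j(x) - (-203)*24 = (10 - 40656 + (-40656)**2) - (-203)*24 = (10 - 40656 + 1652910336) - 1*(-4872) = 1652869690 + 4872 = 1652874562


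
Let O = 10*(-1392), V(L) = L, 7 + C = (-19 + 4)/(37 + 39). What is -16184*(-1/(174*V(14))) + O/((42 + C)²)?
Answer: -590252918/121730835 ≈ -4.8488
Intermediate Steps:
C = -547/76 (C = -7 + (-19 + 4)/(37 + 39) = -7 - 15/76 = -547/76 ≈ -7.1974)
O = -13920
-16184*(-1/(174*V(14))) + O/((42 + C)²) = -16184/((-174*14)) - 13920/(42 - 547/76)² = -16184/(-2436) - 13920/((2645/76)²) = -16184*(-1/2436) - 13920/6996025/5776 = 578/87 - 13920*5776/6996025 = 578/87 - 16080384/1399205 = -590252918/121730835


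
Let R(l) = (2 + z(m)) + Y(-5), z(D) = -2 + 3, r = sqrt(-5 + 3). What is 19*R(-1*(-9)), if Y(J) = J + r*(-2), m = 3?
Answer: -38 - 38*I*sqrt(2) ≈ -38.0 - 53.74*I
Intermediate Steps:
r = I*sqrt(2) (r = sqrt(-2) = I*sqrt(2) ≈ 1.4142*I)
Y(J) = J - 2*I*sqrt(2) (Y(J) = J + (I*sqrt(2))*(-2) = J - 2*I*sqrt(2))
z(D) = 1
R(l) = -2 - 2*I*sqrt(2) (R(l) = (2 + 1) + (-5 - 2*I*sqrt(2)) = 3 + (-5 - 2*I*sqrt(2)) = -2 - 2*I*sqrt(2))
19*R(-1*(-9)) = 19*(-2 - 2*I*sqrt(2)) = -38 - 38*I*sqrt(2)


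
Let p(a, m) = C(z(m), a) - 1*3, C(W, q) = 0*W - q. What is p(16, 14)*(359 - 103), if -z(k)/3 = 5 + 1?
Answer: -4864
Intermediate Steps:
z(k) = -18 (z(k) = -3*(5 + 1) = -3*6 = -18)
C(W, q) = -q (C(W, q) = 0 - q = -q)
p(a, m) = -3 - a (p(a, m) = -a - 1*3 = -a - 3 = -3 - a)
p(16, 14)*(359 - 103) = (-3 - 1*16)*(359 - 103) = (-3 - 16)*256 = -19*256 = -4864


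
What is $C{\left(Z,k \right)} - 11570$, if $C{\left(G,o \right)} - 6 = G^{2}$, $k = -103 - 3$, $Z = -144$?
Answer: $9172$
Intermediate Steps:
$k = -106$
$C{\left(G,o \right)} = 6 + G^{2}$
$C{\left(Z,k \right)} - 11570 = \left(6 + \left(-144\right)^{2}\right) - 11570 = \left(6 + 20736\right) - 11570 = 20742 - 11570 = 9172$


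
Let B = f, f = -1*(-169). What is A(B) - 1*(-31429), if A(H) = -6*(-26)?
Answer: 31585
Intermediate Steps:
f = 169
B = 169
A(H) = 156
A(B) - 1*(-31429) = 156 - 1*(-31429) = 156 + 31429 = 31585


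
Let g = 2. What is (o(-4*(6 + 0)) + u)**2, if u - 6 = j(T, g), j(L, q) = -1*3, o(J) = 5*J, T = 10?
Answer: 13689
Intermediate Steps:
j(L, q) = -3
u = 3 (u = 6 - 3 = 3)
(o(-4*(6 + 0)) + u)**2 = (5*(-4*(6 + 0)) + 3)**2 = (5*(-4*6) + 3)**2 = (5*(-24) + 3)**2 = (-120 + 3)**2 = (-117)**2 = 13689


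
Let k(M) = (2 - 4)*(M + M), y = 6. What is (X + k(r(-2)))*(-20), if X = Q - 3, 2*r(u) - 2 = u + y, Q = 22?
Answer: -140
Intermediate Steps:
r(u) = 4 + u/2 (r(u) = 1 + (u + 6)/2 = 1 + (6 + u)/2 = 1 + (3 + u/2) = 4 + u/2)
k(M) = -4*M
X = 19 (X = 22 - 3 = 19)
(X + k(r(-2)))*(-20) = (19 - 4*(4 + (½)*(-2)))*(-20) = (19 - 4*(4 - 1))*(-20) = (19 - 4*3)*(-20) = (19 - 12)*(-20) = 7*(-20) = -140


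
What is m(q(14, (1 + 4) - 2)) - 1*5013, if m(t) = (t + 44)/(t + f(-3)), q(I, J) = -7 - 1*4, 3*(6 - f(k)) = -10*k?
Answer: -25076/5 ≈ -5015.2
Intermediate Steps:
f(k) = 6 + 10*k/3 (f(k) = 6 - (-10)*k/3 = 6 + 10*k/3)
q(I, J) = -11 (q(I, J) = -7 - 4 = -11)
m(t) = (44 + t)/(-4 + t) (m(t) = (t + 44)/(t + (6 + (10/3)*(-3))) = (44 + t)/(t + (6 - 10)) = (44 + t)/(t - 4) = (44 + t)/(-4 + t))
m(q(14, (1 + 4) - 2)) - 1*5013 = (44 - 11)/(-4 - 11) - 1*5013 = 33/(-15) - 5013 = -1/15*33 - 5013 = -11/5 - 5013 = -25076/5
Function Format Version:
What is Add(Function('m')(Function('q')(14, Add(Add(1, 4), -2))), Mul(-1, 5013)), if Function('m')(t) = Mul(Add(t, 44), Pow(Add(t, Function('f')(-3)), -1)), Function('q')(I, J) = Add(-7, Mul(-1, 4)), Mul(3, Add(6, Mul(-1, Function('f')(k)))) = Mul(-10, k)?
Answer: Rational(-25076, 5) ≈ -5015.2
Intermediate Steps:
Function('f')(k) = Add(6, Mul(Rational(10, 3), k)) (Function('f')(k) = Add(6, Mul(Rational(-1, 3), Mul(-10, k))) = Add(6, Mul(Rational(10, 3), k)))
Function('q')(I, J) = -11 (Function('q')(I, J) = Add(-7, -4) = -11)
Function('m')(t) = Mul(Pow(Add(-4, t), -1), Add(44, t)) (Function('m')(t) = Mul(Add(t, 44), Pow(Add(t, Add(6, Mul(Rational(10, 3), -3))), -1)) = Mul(Add(44, t), Pow(Add(t, Add(6, -10)), -1)) = Mul(Add(44, t), Pow(Add(t, -4), -1)) = Mul(Add(44, t), Pow(Add(-4, t), -1)) = Mul(Pow(Add(-4, t), -1), Add(44, t)))
Add(Function('m')(Function('q')(14, Add(Add(1, 4), -2))), Mul(-1, 5013)) = Add(Mul(Pow(Add(-4, -11), -1), Add(44, -11)), Mul(-1, 5013)) = Add(Mul(Pow(-15, -1), 33), -5013) = Add(Mul(Rational(-1, 15), 33), -5013) = Add(Rational(-11, 5), -5013) = Rational(-25076, 5)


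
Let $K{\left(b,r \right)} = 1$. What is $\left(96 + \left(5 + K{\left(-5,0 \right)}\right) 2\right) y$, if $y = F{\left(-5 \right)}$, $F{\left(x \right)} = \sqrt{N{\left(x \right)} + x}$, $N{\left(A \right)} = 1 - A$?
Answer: $108$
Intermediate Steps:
$F{\left(x \right)} = 1$ ($F{\left(x \right)} = \sqrt{\left(1 - x\right) + x} = \sqrt{1} = 1$)
$y = 1$
$\left(96 + \left(5 + K{\left(-5,0 \right)}\right) 2\right) y = \left(96 + \left(5 + 1\right) 2\right) 1 = \left(96 + 6 \cdot 2\right) 1 = \left(96 + 12\right) 1 = 108 \cdot 1 = 108$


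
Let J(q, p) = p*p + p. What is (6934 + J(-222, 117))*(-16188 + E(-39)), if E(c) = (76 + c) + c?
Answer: -335780600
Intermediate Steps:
J(q, p) = p + p² (J(q, p) = p² + p = p + p²)
E(c) = 76 + 2*c
(6934 + J(-222, 117))*(-16188 + E(-39)) = (6934 + 117*(1 + 117))*(-16188 + (76 + 2*(-39))) = (6934 + 117*118)*(-16188 + (76 - 78)) = (6934 + 13806)*(-16188 - 2) = 20740*(-16190) = -335780600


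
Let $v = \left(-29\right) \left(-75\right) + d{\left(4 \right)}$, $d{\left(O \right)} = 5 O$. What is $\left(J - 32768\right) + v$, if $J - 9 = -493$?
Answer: $-31057$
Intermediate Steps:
$J = -484$ ($J = 9 - 493 = -484$)
$v = 2195$ ($v = \left(-29\right) \left(-75\right) + 5 \cdot 4 = 2175 + 20 = 2195$)
$\left(J - 32768\right) + v = \left(-484 - 32768\right) + 2195 = -33252 + 2195 = -31057$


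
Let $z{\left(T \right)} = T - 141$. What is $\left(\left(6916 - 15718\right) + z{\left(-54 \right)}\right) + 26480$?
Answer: $17483$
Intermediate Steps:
$z{\left(T \right)} = -141 + T$
$\left(\left(6916 - 15718\right) + z{\left(-54 \right)}\right) + 26480 = \left(\left(6916 - 15718\right) - 195\right) + 26480 = \left(-8802 - 195\right) + 26480 = -8997 + 26480 = 17483$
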